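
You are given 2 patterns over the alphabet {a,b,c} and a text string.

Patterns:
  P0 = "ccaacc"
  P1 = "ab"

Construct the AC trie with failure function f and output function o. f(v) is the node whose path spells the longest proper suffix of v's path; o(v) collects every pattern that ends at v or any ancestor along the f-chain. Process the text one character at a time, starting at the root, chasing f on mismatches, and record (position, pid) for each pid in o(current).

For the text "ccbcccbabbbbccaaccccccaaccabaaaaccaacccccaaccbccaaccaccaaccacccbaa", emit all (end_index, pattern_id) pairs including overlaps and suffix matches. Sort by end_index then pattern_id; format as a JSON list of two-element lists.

Build:
Trie (insert patterns):
  0='ε' goto a→7 c→1
  1='c' goto c→2
  2='cc' goto a→3
  3='cca' goto a→4
  4='ccaa' goto c→5
  5='ccaac' goto c→6
  6='ccaacc' goto ·  [P0 ends]
  7='a' goto b→8
  8='ab' goto ·  [P1 ends]

BFS fail/out derivation:
  fail(1) 'c': from fail(0)=0 chase 'c': 0 ⇒ 0;  out=∅∪out(0)=∅
  fail(7) 'a': from fail(0)=0 chase 'a': 0 ⇒ 0;  out=∅∪out(0)=∅
  fail(2) 'cc': from fail(1)=0 chase 'c': 0 ⇒ 1;  out=∅∪out(1)=∅
  fail(8) 'ab': from fail(7)=0 chase 'b': 0 ⇒ 0;  out={1}∪out(0)={1}
  fail(3) 'cca': from fail(2)=1 chase 'a': 1→0 ⇒ 7;  out=∅∪out(7)=∅
  fail(4) 'ccaa': from fail(3)=7 chase 'a': 7→0 ⇒ 7;  out=∅∪out(7)=∅
  fail(5) 'ccaac': from fail(4)=7 chase 'c': 7→0 ⇒ 1;  out=∅∪out(1)=∅
  fail(6) 'ccaacc': from fail(5)=1 chase 'c': 1 ⇒ 2;  out={0}∪out(2)={0}

Run:
[0] read 'c'  n0⇒n1
[1] read 'c'  n1⇒n2
[2] read 'b'  n2⇒n0 (via fail)
[3] read 'c'  n0⇒n1
[4] read 'c'  n1⇒n2
[5] read 'c'  n2⇒n2 (via fail)
[6] read 'b'  n2⇒n0 (via fail)
[7] read 'a'  n0⇒n7
[8] read 'b'  n7⇒n8  ** P1@[7:8]
[9] read 'b'  n8⇒n0 (via fail)
[10] read 'b'  n0⇒n0
[11] read 'b'  n0⇒n0
[12] read 'c'  n0⇒n1
[13] read 'c'  n1⇒n2
[14] read 'a'  n2⇒n3
[15] read 'a'  n3⇒n4
[16] read 'c'  n4⇒n5
[17] read 'c'  n5⇒n6  ** P0@[12:17]
[18] read 'c'  n6⇒n2 (via fail)
[19] read 'c'  n2⇒n2 (via fail)
[20] read 'c'  n2⇒n2 (via fail)
[21] read 'c'  n2⇒n2 (via fail)
[22] read 'a'  n2⇒n3
[23] read 'a'  n3⇒n4
[24] read 'c'  n4⇒n5
[25] read 'c'  n5⇒n6  ** P0@[20:25]
[26] read 'a'  n6⇒n3 (via fail)
[27] read 'b'  n3⇒n8 (via fail)  ** P1@[26:27]
[28] read 'a'  n8⇒n7 (via fail)
[29] read 'a'  n7⇒n7 (via fail)
[30] read 'a'  n7⇒n7 (via fail)
[31] read 'a'  n7⇒n7 (via fail)
[32] read 'c'  n7⇒n1 (via fail)
[33] read 'c'  n1⇒n2
[34] read 'a'  n2⇒n3
[35] read 'a'  n3⇒n4
[36] read 'c'  n4⇒n5
[37] read 'c'  n5⇒n6  ** P0@[32:37]
[38] read 'c'  n6⇒n2 (via fail)
[39] read 'c'  n2⇒n2 (via fail)
[40] read 'c'  n2⇒n2 (via fail)
[41] read 'a'  n2⇒n3
[42] read 'a'  n3⇒n4
[43] read 'c'  n4⇒n5
[44] read 'c'  n5⇒n6  ** P0@[39:44]
[45] read 'b'  n6⇒n0 (via fail)
[46] read 'c'  n0⇒n1
[47] read 'c'  n1⇒n2
[48] read 'a'  n2⇒n3
[49] read 'a'  n3⇒n4
[50] read 'c'  n4⇒n5
[51] read 'c'  n5⇒n6  ** P0@[46:51]
[52] read 'a'  n6⇒n3 (via fail)
[53] read 'c'  n3⇒n1 (via fail)
[54] read 'c'  n1⇒n2
[55] read 'a'  n2⇒n3
[56] read 'a'  n3⇒n4
[57] read 'c'  n4⇒n5
[58] read 'c'  n5⇒n6  ** P0@[53:58]
[59] read 'a'  n6⇒n3 (via fail)
[60] read 'c'  n3⇒n1 (via fail)
[61] read 'c'  n1⇒n2
[62] read 'c'  n2⇒n2 (via fail)
[63] read 'b'  n2⇒n0 (via fail)
[64] read 'a'  n0⇒n7
[65] read 'a'  n7⇒n7 (via fail)

All matches (sorted): [[8,1],[17,0],[25,0],[27,1],[37,0],[44,0],[51,0],[58,0]]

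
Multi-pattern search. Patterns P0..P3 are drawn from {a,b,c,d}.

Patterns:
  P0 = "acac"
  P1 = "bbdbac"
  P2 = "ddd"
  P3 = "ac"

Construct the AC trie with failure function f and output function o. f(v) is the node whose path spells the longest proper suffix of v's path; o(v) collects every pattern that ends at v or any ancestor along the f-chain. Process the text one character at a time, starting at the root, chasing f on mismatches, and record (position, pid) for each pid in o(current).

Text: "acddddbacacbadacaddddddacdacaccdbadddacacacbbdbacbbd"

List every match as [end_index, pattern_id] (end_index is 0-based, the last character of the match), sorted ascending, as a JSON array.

Build:
Trie (insert patterns):
  0='ε' goto a→1 b→5 d→11
  1='a' goto c→2
  2='ac' goto a→3  ←P3
  3='aca' goto c→4
  4='acac' goto ·  ←P0
  5='b' goto b→6
  6='bb' goto d→7
  7='bbd' goto b→8
  8='bbdb' goto a→9
  9='bbdba' goto c→10
  10='bbdbac' goto ·  ←P1
  11='d' goto d→12
  12='dd' goto d→13
  13='ddd' goto ·  ←P2

Failure links (BFS by depth):
  fail(1) 'a': from fail(0)=0 chase 'a': 0 ⇒ 0;  out=∅∪out(0)=∅
  fail(5) 'b': from fail(0)=0 chase 'b': 0 ⇒ 0;  out=∅∪out(0)=∅
  fail(11) 'd': from fail(0)=0 chase 'd': 0 ⇒ 0;  out=∅∪out(0)=∅
  fail(2) 'ac': from fail(1)=0 chase 'c': 0 ⇒ 0;  out={3}∪out(0)={3}
  fail(6) 'bb': from fail(5)=0 chase 'b': 0 ⇒ 5;  out=∅∪out(5)=∅
  fail(12) 'dd': from fail(11)=0 chase 'd': 0 ⇒ 11;  out=∅∪out(11)=∅
  fail(3) 'aca': from fail(2)=0 chase 'a': 0 ⇒ 1;  out=∅∪out(1)=∅
  fail(7) 'bbd': from fail(6)=5 chase 'd': 5→0 ⇒ 11;  out=∅∪out(11)=∅
  fail(13) 'ddd': from fail(12)=11 chase 'd': 11 ⇒ 12;  out={2}∪out(12)={2}
  fail(4) 'acac': from fail(3)=1 chase 'c': 1 ⇒ 2;  out={0}∪out(2)={0,3}
  fail(8) 'bbdb': from fail(7)=11 chase 'b': 11→0 ⇒ 5;  out=∅∪out(5)=∅
  fail(9) 'bbdba': from fail(8)=5 chase 'a': 5→0 ⇒ 1;  out=∅∪out(1)=∅
  fail(10) 'bbdbac': from fail(9)=1 chase 'c': 1 ⇒ 2;  out={1}∪out(2)={1,3}

Text stream:
pos 0 'a': at 1
pos 1 'c': at 2  → match P3@[0:1]
pos 2 'd': at 11 (fail-walked)
pos 3 'd': at 12
pos 4 'd': at 13  → match P2@[2:4]
pos 5 'd': at 13 (fail-walked)  → match P2@[3:5]
pos 6 'b': at 5 (fail-walked)
pos 7 'a': at 1 (fail-walked)
pos 8 'c': at 2  → match P3@[7:8]
pos 9 'a': at 3
pos 10 'c': at 4  → match P0@[7:10],P3@[9:10]
pos 11 'b': at 5 (fail-walked)
pos 12 'a': at 1 (fail-walked)
pos 13 'd': at 11 (fail-walked)
pos 14 'a': at 1 (fail-walked)
pos 15 'c': at 2  → match P3@[14:15]
pos 16 'a': at 3
pos 17 'd': at 11 (fail-walked)
pos 18 'd': at 12
pos 19 'd': at 13  → match P2@[17:19]
pos 20 'd': at 13 (fail-walked)  → match P2@[18:20]
pos 21 'd': at 13 (fail-walked)  → match P2@[19:21]
pos 22 'd': at 13 (fail-walked)  → match P2@[20:22]
pos 23 'a': at 1 (fail-walked)
pos 24 'c': at 2  → match P3@[23:24]
pos 25 'd': at 11 (fail-walked)
pos 26 'a': at 1 (fail-walked)
pos 27 'c': at 2  → match P3@[26:27]
pos 28 'a': at 3
pos 29 'c': at 4  → match P0@[26:29],P3@[28:29]
pos 30 'c': at 0 (fail-walked)
pos 31 'd': at 11
pos 32 'b': at 5 (fail-walked)
pos 33 'a': at 1 (fail-walked)
pos 34 'd': at 11 (fail-walked)
pos 35 'd': at 12
pos 36 'd': at 13  → match P2@[34:36]
pos 37 'a': at 1 (fail-walked)
pos 38 'c': at 2  → match P3@[37:38]
pos 39 'a': at 3
pos 40 'c': at 4  → match P0@[37:40],P3@[39:40]
pos 41 'a': at 3 (fail-walked)
pos 42 'c': at 4  → match P0@[39:42],P3@[41:42]
pos 43 'b': at 5 (fail-walked)
pos 44 'b': at 6
pos 45 'd': at 7
pos 46 'b': at 8
pos 47 'a': at 9
pos 48 'c': at 10  → match P1@[43:48],P3@[47:48]
pos 49 'b': at 5 (fail-walked)
pos 50 'b': at 6
pos 51 'd': at 7

Matches: [[1,3],[4,2],[5,2],[8,3],[10,0],[10,3],[15,3],[19,2],[20,2],[21,2],[22,2],[24,3],[27,3],[29,0],[29,3],[36,2],[38,3],[40,0],[40,3],[42,0],[42,3],[48,1],[48,3]]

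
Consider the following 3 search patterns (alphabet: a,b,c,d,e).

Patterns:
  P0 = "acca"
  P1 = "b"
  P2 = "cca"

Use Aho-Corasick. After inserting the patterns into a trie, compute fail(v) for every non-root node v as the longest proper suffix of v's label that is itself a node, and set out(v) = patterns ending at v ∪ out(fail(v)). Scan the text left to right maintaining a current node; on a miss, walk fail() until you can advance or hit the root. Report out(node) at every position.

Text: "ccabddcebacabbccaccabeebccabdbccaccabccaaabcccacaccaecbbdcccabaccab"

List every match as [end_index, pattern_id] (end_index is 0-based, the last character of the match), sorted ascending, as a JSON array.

Build:
Trie nodes:
  n0 'ε': a→1 b→5 c→6
  n1 'a': c→2
  n2 'ac': c→3
  n3 'acc': a→4
  n4 'acca': ·  [P0 ends]
  n5 'b': ·  [P1 ends]
  n6 'c': c→7
  n7 'cc': a→8
  n8 'cca': ·  [P2 ends]

BFS fail/out derivation:
  fail(1) 'a': from fail(0)=0 chase 'a': 0 ⇒ 0;  out=∅∪out(0)=∅
  fail(5) 'b': from fail(0)=0 chase 'b': 0 ⇒ 0;  out={1}∪out(0)={1}
  fail(6) 'c': from fail(0)=0 chase 'c': 0 ⇒ 0;  out=∅∪out(0)=∅
  fail(2) 'ac': from fail(1)=0 chase 'c': 0 ⇒ 6;  out=∅∪out(6)=∅
  fail(7) 'cc': from fail(6)=0 chase 'c': 0 ⇒ 6;  out=∅∪out(6)=∅
  fail(3) 'acc': from fail(2)=6 chase 'c': 6 ⇒ 7;  out=∅∪out(7)=∅
  fail(8) 'cca': from fail(7)=6 chase 'a': 6→0 ⇒ 1;  out={2}∪out(1)={2}
  fail(4) 'acca': from fail(3)=7 chase 'a': 7 ⇒ 8;  out={0}∪out(8)={0,2}

Scan:
i=0 'c': node 0→6
i=1 'c': node 6→7
i=2 'a': node 7→8  emit P2@[0:2]
i=3 'b': node 8→5 (fail-walked)  emit P1@[3:3]
i=4 'd': node 5→0 (fail-walked)
i=5 'd': node 0→0
i=6 'c': node 0→6
i=7 'e': node 6→0 (fail-walked)
i=8 'b': node 0→5  emit P1@[8:8]
i=9 'a': node 5→1 (fail-walked)
i=10 'c': node 1→2
i=11 'a': node 2→1 (fail-walked)
i=12 'b': node 1→5 (fail-walked)  emit P1@[12:12]
i=13 'b': node 5→5 (fail-walked)  emit P1@[13:13]
i=14 'c': node 5→6 (fail-walked)
i=15 'c': node 6→7
i=16 'a': node 7→8  emit P2@[14:16]
i=17 'c': node 8→2 (fail-walked)
i=18 'c': node 2→3
i=19 'a': node 3→4  emit P0@[16:19],P2@[17:19]
i=20 'b': node 4→5 (fail-walked)  emit P1@[20:20]
i=21 'e': node 5→0 (fail-walked)
i=22 'e': node 0→0
i=23 'b': node 0→5  emit P1@[23:23]
i=24 'c': node 5→6 (fail-walked)
i=25 'c': node 6→7
i=26 'a': node 7→8  emit P2@[24:26]
i=27 'b': node 8→5 (fail-walked)  emit P1@[27:27]
i=28 'd': node 5→0 (fail-walked)
i=29 'b': node 0→5  emit P1@[29:29]
i=30 'c': node 5→6 (fail-walked)
i=31 'c': node 6→7
i=32 'a': node 7→8  emit P2@[30:32]
i=33 'c': node 8→2 (fail-walked)
i=34 'c': node 2→3
i=35 'a': node 3→4  emit P0@[32:35],P2@[33:35]
i=36 'b': node 4→5 (fail-walked)  emit P1@[36:36]
i=37 'c': node 5→6 (fail-walked)
i=38 'c': node 6→7
i=39 'a': node 7→8  emit P2@[37:39]
i=40 'a': node 8→1 (fail-walked)
i=41 'a': node 1→1 (fail-walked)
i=42 'b': node 1→5 (fail-walked)  emit P1@[42:42]
i=43 'c': node 5→6 (fail-walked)
i=44 'c': node 6→7
i=45 'c': node 7→7 (fail-walked)
i=46 'a': node 7→8  emit P2@[44:46]
i=47 'c': node 8→2 (fail-walked)
i=48 'a': node 2→1 (fail-walked)
i=49 'c': node 1→2
i=50 'c': node 2→3
i=51 'a': node 3→4  emit P0@[48:51],P2@[49:51]
i=52 'e': node 4→0 (fail-walked)
i=53 'c': node 0→6
i=54 'b': node 6→5 (fail-walked)  emit P1@[54:54]
i=55 'b': node 5→5 (fail-walked)  emit P1@[55:55]
i=56 'd': node 5→0 (fail-walked)
i=57 'c': node 0→6
i=58 'c': node 6→7
i=59 'c': node 7→7 (fail-walked)
i=60 'a': node 7→8  emit P2@[58:60]
i=61 'b': node 8→5 (fail-walked)  emit P1@[61:61]
i=62 'a': node 5→1 (fail-walked)
i=63 'c': node 1→2
i=64 'c': node 2→3
i=65 'a': node 3→4  emit P0@[62:65],P2@[63:65]
i=66 'b': node 4→5 (fail-walked)  emit P1@[66:66]

All matches (sorted): [[2,2],[3,1],[8,1],[12,1],[13,1],[16,2],[19,0],[19,2],[20,1],[23,1],[26,2],[27,1],[29,1],[32,2],[35,0],[35,2],[36,1],[39,2],[42,1],[46,2],[51,0],[51,2],[54,1],[55,1],[60,2],[61,1],[65,0],[65,2],[66,1]]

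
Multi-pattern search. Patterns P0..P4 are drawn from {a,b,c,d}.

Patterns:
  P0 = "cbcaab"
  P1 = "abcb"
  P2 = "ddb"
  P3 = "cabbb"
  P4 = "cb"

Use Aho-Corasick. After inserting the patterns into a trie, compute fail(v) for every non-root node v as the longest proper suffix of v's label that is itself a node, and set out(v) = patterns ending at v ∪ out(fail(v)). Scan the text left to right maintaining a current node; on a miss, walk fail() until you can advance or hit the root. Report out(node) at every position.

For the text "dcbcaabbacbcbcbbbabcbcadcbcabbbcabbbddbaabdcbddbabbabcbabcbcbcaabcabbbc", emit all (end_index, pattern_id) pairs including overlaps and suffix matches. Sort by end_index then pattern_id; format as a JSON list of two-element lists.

Construct AC machine:
Trie (insert patterns):
  0='ε' goto a→7 c→1 d→11
  1='c' goto a→14 b→2
  2='cb' goto c→3  ←P4
  3='cbc' goto a→4
  4='cbca' goto a→5
  5='cbcaa' goto b→6
  6='cbcaab' goto ·  ←P0
  7='a' goto b→8
  8='ab' goto c→9
  9='abc' goto b→10
  10='abcb' goto ·  ←P1
  11='d' goto d→12
  12='dd' goto b→13
  13='ddb' goto ·  ←P2
  14='ca' goto b→15
  15='cab' goto b→16
  16='cabb' goto b→17
  17='cabbb' goto ·  ←P3

Failure links (BFS by depth):
  fail(1) 'c': from fail(0)=0 chase 'c': 0 ⇒ 0;  out=∅∪out(0)=∅
  fail(7) 'a': from fail(0)=0 chase 'a': 0 ⇒ 0;  out=∅∪out(0)=∅
  fail(11) 'd': from fail(0)=0 chase 'd': 0 ⇒ 0;  out=∅∪out(0)=∅
  fail(2) 'cb': from fail(1)=0 chase 'b': 0 ⇒ 0;  out={4}∪out(0)={4}
  fail(8) 'ab': from fail(7)=0 chase 'b': 0 ⇒ 0;  out=∅∪out(0)=∅
  fail(12) 'dd': from fail(11)=0 chase 'd': 0 ⇒ 11;  out=∅∪out(11)=∅
  fail(14) 'ca': from fail(1)=0 chase 'a': 0 ⇒ 7;  out=∅∪out(7)=∅
  fail(3) 'cbc': from fail(2)=0 chase 'c': 0 ⇒ 1;  out=∅∪out(1)=∅
  fail(9) 'abc': from fail(8)=0 chase 'c': 0 ⇒ 1;  out=∅∪out(1)=∅
  fail(13) 'ddb': from fail(12)=11 chase 'b': 11→0 ⇒ 0;  out={2}∪out(0)={2}
  fail(15) 'cab': from fail(14)=7 chase 'b': 7 ⇒ 8;  out=∅∪out(8)=∅
  fail(4) 'cbca': from fail(3)=1 chase 'a': 1 ⇒ 14;  out=∅∪out(14)=∅
  fail(10) 'abcb': from fail(9)=1 chase 'b': 1 ⇒ 2;  out={1}∪out(2)={1,4}
  fail(16) 'cabb': from fail(15)=8 chase 'b': 8→0 ⇒ 0;  out=∅∪out(0)=∅
  fail(5) 'cbcaa': from fail(4)=14 chase 'a': 14→7→0 ⇒ 7;  out=∅∪out(7)=∅
  fail(17) 'cabbb': from fail(16)=0 chase 'b': 0 ⇒ 0;  out={3}∪out(0)={3}
  fail(6) 'cbcaab': from fail(5)=7 chase 'b': 7 ⇒ 8;  out={0}∪out(8)={0}

Text stream:
[0] read 'd'  n0⇒n11
[1] read 'c'  n11⇒n1 ·f
[2] read 'b'  n1⇒n2  ** P4@[1:2]
[3] read 'c'  n2⇒n3
[4] read 'a'  n3⇒n4
[5] read 'a'  n4⇒n5
[6] read 'b'  n5⇒n6  ** P0@[1:6]
[7] read 'b'  n6⇒n0 ·f
[8] read 'a'  n0⇒n7
[9] read 'c'  n7⇒n1 ·f
[10] read 'b'  n1⇒n2  ** P4@[9:10]
[11] read 'c'  n2⇒n3
[12] read 'b'  n3⇒n2 ·f  ** P4@[11:12]
[13] read 'c'  n2⇒n3
[14] read 'b'  n3⇒n2 ·f  ** P4@[13:14]
[15] read 'b'  n2⇒n0 ·f
[16] read 'b'  n0⇒n0
[17] read 'a'  n0⇒n7
[18] read 'b'  n7⇒n8
[19] read 'c'  n8⇒n9
[20] read 'b'  n9⇒n10  ** P1@[17:20],P4@[19:20]
[21] read 'c'  n10⇒n3 ·f
[22] read 'a'  n3⇒n4
[23] read 'd'  n4⇒n11 ·f
[24] read 'c'  n11⇒n1 ·f
[25] read 'b'  n1⇒n2  ** P4@[24:25]
[26] read 'c'  n2⇒n3
[27] read 'a'  n3⇒n4
[28] read 'b'  n4⇒n15 ·f
[29] read 'b'  n15⇒n16
[30] read 'b'  n16⇒n17  ** P3@[26:30]
[31] read 'c'  n17⇒n1 ·f
[32] read 'a'  n1⇒n14
[33] read 'b'  n14⇒n15
[34] read 'b'  n15⇒n16
[35] read 'b'  n16⇒n17  ** P3@[31:35]
[36] read 'd'  n17⇒n11 ·f
[37] read 'd'  n11⇒n12
[38] read 'b'  n12⇒n13  ** P2@[36:38]
[39] read 'a'  n13⇒n7 ·f
[40] read 'a'  n7⇒n7 ·f
[41] read 'b'  n7⇒n8
[42] read 'd'  n8⇒n11 ·f
[43] read 'c'  n11⇒n1 ·f
[44] read 'b'  n1⇒n2  ** P4@[43:44]
[45] read 'd'  n2⇒n11 ·f
[46] read 'd'  n11⇒n12
[47] read 'b'  n12⇒n13  ** P2@[45:47]
[48] read 'a'  n13⇒n7 ·f
[49] read 'b'  n7⇒n8
[50] read 'b'  n8⇒n0 ·f
[51] read 'a'  n0⇒n7
[52] read 'b'  n7⇒n8
[53] read 'c'  n8⇒n9
[54] read 'b'  n9⇒n10  ** P1@[51:54],P4@[53:54]
[55] read 'a'  n10⇒n7 ·f
[56] read 'b'  n7⇒n8
[57] read 'c'  n8⇒n9
[58] read 'b'  n9⇒n10  ** P1@[55:58],P4@[57:58]
[59] read 'c'  n10⇒n3 ·f
[60] read 'b'  n3⇒n2 ·f  ** P4@[59:60]
[61] read 'c'  n2⇒n3
[62] read 'a'  n3⇒n4
[63] read 'a'  n4⇒n5
[64] read 'b'  n5⇒n6  ** P0@[59:64]
[65] read 'c'  n6⇒n9 ·f
[66] read 'a'  n9⇒n14 ·f
[67] read 'b'  n14⇒n15
[68] read 'b'  n15⇒n16
[69] read 'b'  n16⇒n17  ** P3@[65:69]
[70] read 'c'  n17⇒n1 ·f

All matches (sorted): [[2,4],[6,0],[10,4],[12,4],[14,4],[20,1],[20,4],[25,4],[30,3],[35,3],[38,2],[44,4],[47,2],[54,1],[54,4],[58,1],[58,4],[60,4],[64,0],[69,3]]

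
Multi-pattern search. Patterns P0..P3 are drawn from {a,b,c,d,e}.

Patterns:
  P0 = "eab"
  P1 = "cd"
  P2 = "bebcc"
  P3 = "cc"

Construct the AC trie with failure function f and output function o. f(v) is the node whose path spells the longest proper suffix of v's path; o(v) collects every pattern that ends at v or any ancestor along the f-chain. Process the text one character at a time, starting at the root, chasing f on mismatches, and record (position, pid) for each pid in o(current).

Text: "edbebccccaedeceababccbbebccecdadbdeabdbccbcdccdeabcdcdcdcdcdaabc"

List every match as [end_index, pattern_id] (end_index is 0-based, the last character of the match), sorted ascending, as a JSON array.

Build:
Trie (insert patterns):
  0='ε' goto b→6 c→4 e→1
  1='e' goto a→2
  2='ea' goto b→3
  3='eab' goto ·  ←P0
  4='c' goto c→11 d→5
  5='cd' goto ·  ←P1
  6='b' goto e→7
  7='be' goto b→8
  8='beb' goto c→9
  9='bebc' goto c→10
  10='bebcc' goto ·  ←P2
  11='cc' goto ·  ←P3

BFS fail/out derivation:
  fail(1) 'e': from fail(0)=0 chase 'e': 0 ⇒ 0;  out=∅∪out(0)=∅
  fail(4) 'c': from fail(0)=0 chase 'c': 0 ⇒ 0;  out=∅∪out(0)=∅
  fail(6) 'b': from fail(0)=0 chase 'b': 0 ⇒ 0;  out=∅∪out(0)=∅
  fail(2) 'ea': from fail(1)=0 chase 'a': 0 ⇒ 0;  out=∅∪out(0)=∅
  fail(5) 'cd': from fail(4)=0 chase 'd': 0 ⇒ 0;  out={1}∪out(0)={1}
  fail(7) 'be': from fail(6)=0 chase 'e': 0 ⇒ 1;  out=∅∪out(1)=∅
  fail(11) 'cc': from fail(4)=0 chase 'c': 0 ⇒ 4;  out={3}∪out(4)={3}
  fail(3) 'eab': from fail(2)=0 chase 'b': 0 ⇒ 6;  out={0}∪out(6)={0}
  fail(8) 'beb': from fail(7)=1 chase 'b': 1→0 ⇒ 6;  out=∅∪out(6)=∅
  fail(9) 'bebc': from fail(8)=6 chase 'c': 6→0 ⇒ 4;  out=∅∪out(4)=∅
  fail(10) 'bebcc': from fail(9)=4 chase 'c': 4 ⇒ 11;  out={2}∪out(11)={2,3}

Text stream:
pos 0 'e': at 1
pos 1 'd': at 0 (fail-walked)
pos 2 'b': at 6
pos 3 'e': at 7
pos 4 'b': at 8
pos 5 'c': at 9
pos 6 'c': at 10  emit P2@[2:6],P3@[5:6]
pos 7 'c': at 11 (fail-walked)  emit P3@[6:7]
pos 8 'c': at 11 (fail-walked)  emit P3@[7:8]
pos 9 'a': at 0 (fail-walked)
pos 10 'e': at 1
pos 11 'd': at 0 (fail-walked)
pos 12 'e': at 1
pos 13 'c': at 4 (fail-walked)
pos 14 'e': at 1 (fail-walked)
pos 15 'a': at 2
pos 16 'b': at 3  emit P0@[14:16]
pos 17 'a': at 0 (fail-walked)
pos 18 'b': at 6
pos 19 'c': at 4 (fail-walked)
pos 20 'c': at 11  emit P3@[19:20]
pos 21 'b': at 6 (fail-walked)
pos 22 'b': at 6 (fail-walked)
pos 23 'e': at 7
pos 24 'b': at 8
pos 25 'c': at 9
pos 26 'c': at 10  emit P2@[22:26],P3@[25:26]
pos 27 'e': at 1 (fail-walked)
pos 28 'c': at 4 (fail-walked)
pos 29 'd': at 5  emit P1@[28:29]
pos 30 'a': at 0 (fail-walked)
pos 31 'd': at 0
pos 32 'b': at 6
pos 33 'd': at 0 (fail-walked)
pos 34 'e': at 1
pos 35 'a': at 2
pos 36 'b': at 3  emit P0@[34:36]
pos 37 'd': at 0 (fail-walked)
pos 38 'b': at 6
pos 39 'c': at 4 (fail-walked)
pos 40 'c': at 11  emit P3@[39:40]
pos 41 'b': at 6 (fail-walked)
pos 42 'c': at 4 (fail-walked)
pos 43 'd': at 5  emit P1@[42:43]
pos 44 'c': at 4 (fail-walked)
pos 45 'c': at 11  emit P3@[44:45]
pos 46 'd': at 5 (fail-walked)  emit P1@[45:46]
pos 47 'e': at 1 (fail-walked)
pos 48 'a': at 2
pos 49 'b': at 3  emit P0@[47:49]
pos 50 'c': at 4 (fail-walked)
pos 51 'd': at 5  emit P1@[50:51]
pos 52 'c': at 4 (fail-walked)
pos 53 'd': at 5  emit P1@[52:53]
pos 54 'c': at 4 (fail-walked)
pos 55 'd': at 5  emit P1@[54:55]
pos 56 'c': at 4 (fail-walked)
pos 57 'd': at 5  emit P1@[56:57]
pos 58 'c': at 4 (fail-walked)
pos 59 'd': at 5  emit P1@[58:59]
pos 60 'a': at 0 (fail-walked)
pos 61 'a': at 0
pos 62 'b': at 6
pos 63 'c': at 4 (fail-walked)

Result: [[6,2],[6,3],[7,3],[8,3],[16,0],[20,3],[26,2],[26,3],[29,1],[36,0],[40,3],[43,1],[45,3],[46,1],[49,0],[51,1],[53,1],[55,1],[57,1],[59,1]]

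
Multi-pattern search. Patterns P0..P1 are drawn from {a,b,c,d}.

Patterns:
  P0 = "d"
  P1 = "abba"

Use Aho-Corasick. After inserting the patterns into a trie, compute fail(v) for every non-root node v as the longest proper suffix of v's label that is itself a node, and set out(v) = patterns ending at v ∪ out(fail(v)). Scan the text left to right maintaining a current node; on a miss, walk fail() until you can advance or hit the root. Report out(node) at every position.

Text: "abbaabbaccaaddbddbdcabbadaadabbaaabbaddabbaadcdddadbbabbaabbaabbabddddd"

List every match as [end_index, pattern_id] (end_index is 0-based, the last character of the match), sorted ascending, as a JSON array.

Build:
Trie (insert patterns):
  0='ε' goto a→2 d→1
  1='d' goto ·  [P0 ends]
  2='a' goto b→3
  3='ab' goto b→4
  4='abb' goto a→5
  5='abba' goto ·  [P1 ends]

Failure links (BFS by depth):
  n1('d'): parent n0 fail=0; on 'd' 0 → fail=0;  out {0}∪∅={0}
  n2('a'): parent n0 fail=0; on 'a' 0 → fail=0;  out ∅∪∅=∅
  n3('ab'): parent n2 fail=0; on 'b' 0 → fail=0;  out ∅∪∅=∅
  n4('abb'): parent n3 fail=0; on 'b' 0 → fail=0;  out ∅∪∅=∅
  n5('abba'): parent n4 fail=0; on 'a' 0 → fail=2;  out {1}∪∅={1}

Run:
i=0 'a': node 0→2
i=1 'b': node 2→3
i=2 'b': node 3→4
i=3 'a': node 4→5  emit P1@[0:3]
i=4 'a': node 5→2 (via fail)
i=5 'b': node 2→3
i=6 'b': node 3→4
i=7 'a': node 4→5  emit P1@[4:7]
i=8 'c': node 5→0 (via fail)
i=9 'c': node 0→0
i=10 'a': node 0→2
i=11 'a': node 2→2 (via fail)
i=12 'd': node 2→1 (via fail)  emit P0@[12:12]
i=13 'd': node 1→1 (via fail)  emit P0@[13:13]
i=14 'b': node 1→0 (via fail)
i=15 'd': node 0→1  emit P0@[15:15]
i=16 'd': node 1→1 (via fail)  emit P0@[16:16]
i=17 'b': node 1→0 (via fail)
i=18 'd': node 0→1  emit P0@[18:18]
i=19 'c': node 1→0 (via fail)
i=20 'a': node 0→2
i=21 'b': node 2→3
i=22 'b': node 3→4
i=23 'a': node 4→5  emit P1@[20:23]
i=24 'd': node 5→1 (via fail)  emit P0@[24:24]
i=25 'a': node 1→2 (via fail)
i=26 'a': node 2→2 (via fail)
i=27 'd': node 2→1 (via fail)  emit P0@[27:27]
i=28 'a': node 1→2 (via fail)
i=29 'b': node 2→3
i=30 'b': node 3→4
i=31 'a': node 4→5  emit P1@[28:31]
i=32 'a': node 5→2 (via fail)
i=33 'a': node 2→2 (via fail)
i=34 'b': node 2→3
i=35 'b': node 3→4
i=36 'a': node 4→5  emit P1@[33:36]
i=37 'd': node 5→1 (via fail)  emit P0@[37:37]
i=38 'd': node 1→1 (via fail)  emit P0@[38:38]
i=39 'a': node 1→2 (via fail)
i=40 'b': node 2→3
i=41 'b': node 3→4
i=42 'a': node 4→5  emit P1@[39:42]
i=43 'a': node 5→2 (via fail)
i=44 'd': node 2→1 (via fail)  emit P0@[44:44]
i=45 'c': node 1→0 (via fail)
i=46 'd': node 0→1  emit P0@[46:46]
i=47 'd': node 1→1 (via fail)  emit P0@[47:47]
i=48 'd': node 1→1 (via fail)  emit P0@[48:48]
i=49 'a': node 1→2 (via fail)
i=50 'd': node 2→1 (via fail)  emit P0@[50:50]
i=51 'b': node 1→0 (via fail)
i=52 'b': node 0→0
i=53 'a': node 0→2
i=54 'b': node 2→3
i=55 'b': node 3→4
i=56 'a': node 4→5  emit P1@[53:56]
i=57 'a': node 5→2 (via fail)
i=58 'b': node 2→3
i=59 'b': node 3→4
i=60 'a': node 4→5  emit P1@[57:60]
i=61 'a': node 5→2 (via fail)
i=62 'b': node 2→3
i=63 'b': node 3→4
i=64 'a': node 4→5  emit P1@[61:64]
i=65 'b': node 5→3 (via fail)
i=66 'd': node 3→1 (via fail)  emit P0@[66:66]
i=67 'd': node 1→1 (via fail)  emit P0@[67:67]
i=68 'd': node 1→1 (via fail)  emit P0@[68:68]
i=69 'd': node 1→1 (via fail)  emit P0@[69:69]
i=70 'd': node 1→1 (via fail)  emit P0@[70:70]

Result: [[3,1],[7,1],[12,0],[13,0],[15,0],[16,0],[18,0],[23,1],[24,0],[27,0],[31,1],[36,1],[37,0],[38,0],[42,1],[44,0],[46,0],[47,0],[48,0],[50,0],[56,1],[60,1],[64,1],[66,0],[67,0],[68,0],[69,0],[70,0]]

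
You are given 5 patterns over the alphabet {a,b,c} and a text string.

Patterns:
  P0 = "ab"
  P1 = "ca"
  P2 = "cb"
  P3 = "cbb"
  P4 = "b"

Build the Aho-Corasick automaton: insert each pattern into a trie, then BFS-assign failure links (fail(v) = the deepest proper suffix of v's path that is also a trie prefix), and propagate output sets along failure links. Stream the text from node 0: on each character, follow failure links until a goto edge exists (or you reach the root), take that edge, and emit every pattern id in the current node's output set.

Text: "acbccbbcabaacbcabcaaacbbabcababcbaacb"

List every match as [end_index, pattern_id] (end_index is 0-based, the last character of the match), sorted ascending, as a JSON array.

Build automaton:
Trie nodes:
  0='ε' goto a→1 b→7 c→3
  1='a' goto b→2
  2='ab' goto ·  ←P0
  3='c' goto a→4 b→5
  4='ca' goto ·  ←P1
  5='cb' goto b→6  ←P2
  6='cbb' goto ·  ←P3
  7='b' goto ·  ←P4

Failure links (BFS by depth):
  fail(1) 'a': from fail(0)=0 chase 'a': 0 ⇒ 0;  out=∅∪out(0)=∅
  fail(3) 'c': from fail(0)=0 chase 'c': 0 ⇒ 0;  out=∅∪out(0)=∅
  fail(7) 'b': from fail(0)=0 chase 'b': 0 ⇒ 0;  out={4}∪out(0)={4}
  fail(2) 'ab': from fail(1)=0 chase 'b': 0 ⇒ 7;  out={0}∪out(7)={0,4}
  fail(4) 'ca': from fail(3)=0 chase 'a': 0 ⇒ 1;  out={1}∪out(1)={1}
  fail(5) 'cb': from fail(3)=0 chase 'b': 0 ⇒ 7;  out={2}∪out(7)={2,4}
  fail(6) 'cbb': from fail(5)=7 chase 'b': 7→0 ⇒ 7;  out={3}∪out(7)={3,4}

Run:
i=0 'a': node 0→1
i=1 'c': node 1→3 ·f
i=2 'b': node 3→5  → match P2@[1:2],P4@[2:2]
i=3 'c': node 5→3 ·f
i=4 'c': node 3→3 ·f
i=5 'b': node 3→5  → match P2@[4:5],P4@[5:5]
i=6 'b': node 5→6  → match P3@[4:6],P4@[6:6]
i=7 'c': node 6→3 ·f
i=8 'a': node 3→4  → match P1@[7:8]
i=9 'b': node 4→2 ·f  → match P0@[8:9],P4@[9:9]
i=10 'a': node 2→1 ·f
i=11 'a': node 1→1 ·f
i=12 'c': node 1→3 ·f
i=13 'b': node 3→5  → match P2@[12:13],P4@[13:13]
i=14 'c': node 5→3 ·f
i=15 'a': node 3→4  → match P1@[14:15]
i=16 'b': node 4→2 ·f  → match P0@[15:16],P4@[16:16]
i=17 'c': node 2→3 ·f
i=18 'a': node 3→4  → match P1@[17:18]
i=19 'a': node 4→1 ·f
i=20 'a': node 1→1 ·f
i=21 'c': node 1→3 ·f
i=22 'b': node 3→5  → match P2@[21:22],P4@[22:22]
i=23 'b': node 5→6  → match P3@[21:23],P4@[23:23]
i=24 'a': node 6→1 ·f
i=25 'b': node 1→2  → match P0@[24:25],P4@[25:25]
i=26 'c': node 2→3 ·f
i=27 'a': node 3→4  → match P1@[26:27]
i=28 'b': node 4→2 ·f  → match P0@[27:28],P4@[28:28]
i=29 'a': node 2→1 ·f
i=30 'b': node 1→2  → match P0@[29:30],P4@[30:30]
i=31 'c': node 2→3 ·f
i=32 'b': node 3→5  → match P2@[31:32],P4@[32:32]
i=33 'a': node 5→1 ·f
i=34 'a': node 1→1 ·f
i=35 'c': node 1→3 ·f
i=36 'b': node 3→5  → match P2@[35:36],P4@[36:36]

All matches (sorted): [[2,2],[2,4],[5,2],[5,4],[6,3],[6,4],[8,1],[9,0],[9,4],[13,2],[13,4],[15,1],[16,0],[16,4],[18,1],[22,2],[22,4],[23,3],[23,4],[25,0],[25,4],[27,1],[28,0],[28,4],[30,0],[30,4],[32,2],[32,4],[36,2],[36,4]]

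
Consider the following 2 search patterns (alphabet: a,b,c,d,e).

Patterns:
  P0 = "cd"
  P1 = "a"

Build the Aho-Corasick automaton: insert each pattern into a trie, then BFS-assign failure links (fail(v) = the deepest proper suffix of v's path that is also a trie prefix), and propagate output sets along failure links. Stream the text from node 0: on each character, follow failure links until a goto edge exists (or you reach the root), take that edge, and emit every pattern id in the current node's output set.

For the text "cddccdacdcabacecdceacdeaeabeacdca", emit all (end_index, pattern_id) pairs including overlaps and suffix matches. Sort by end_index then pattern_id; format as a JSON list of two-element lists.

Build automaton:
Trie (insert patterns):
  n0 'ε': a→3 c→1
  n1 'c': d→2
  n2 'cd': ·  [P0 ends]
  n3 'a': ·  [P1 ends]

Failure links (BFS by depth):
  n1('c'): parent n0 fail=0; on 'c' 0 → fail=0;  out ∅∪∅=∅
  n3('a'): parent n0 fail=0; on 'a' 0 → fail=0;  out {1}∪∅={1}
  n2('cd'): parent n1 fail=0; on 'd' 0 → fail=0;  out {0}∪∅={0}

Scan:
[0] read 'c'  n0⇒n1
[1] read 'd'  n1⇒n2  emit P0@[0:1]
[2] read 'd'  n2⇒n0 (via fail)
[3] read 'c'  n0⇒n1
[4] read 'c'  n1⇒n1 (via fail)
[5] read 'd'  n1⇒n2  emit P0@[4:5]
[6] read 'a'  n2⇒n3 (via fail)  emit P1@[6:6]
[7] read 'c'  n3⇒n1 (via fail)
[8] read 'd'  n1⇒n2  emit P0@[7:8]
[9] read 'c'  n2⇒n1 (via fail)
[10] read 'a'  n1⇒n3 (via fail)  emit P1@[10:10]
[11] read 'b'  n3⇒n0 (via fail)
[12] read 'a'  n0⇒n3  emit P1@[12:12]
[13] read 'c'  n3⇒n1 (via fail)
[14] read 'e'  n1⇒n0 (via fail)
[15] read 'c'  n0⇒n1
[16] read 'd'  n1⇒n2  emit P0@[15:16]
[17] read 'c'  n2⇒n1 (via fail)
[18] read 'e'  n1⇒n0 (via fail)
[19] read 'a'  n0⇒n3  emit P1@[19:19]
[20] read 'c'  n3⇒n1 (via fail)
[21] read 'd'  n1⇒n2  emit P0@[20:21]
[22] read 'e'  n2⇒n0 (via fail)
[23] read 'a'  n0⇒n3  emit P1@[23:23]
[24] read 'e'  n3⇒n0 (via fail)
[25] read 'a'  n0⇒n3  emit P1@[25:25]
[26] read 'b'  n3⇒n0 (via fail)
[27] read 'e'  n0⇒n0
[28] read 'a'  n0⇒n3  emit P1@[28:28]
[29] read 'c'  n3⇒n1 (via fail)
[30] read 'd'  n1⇒n2  emit P0@[29:30]
[31] read 'c'  n2⇒n1 (via fail)
[32] read 'a'  n1⇒n3 (via fail)  emit P1@[32:32]

Matches: [[1,0],[5,0],[6,1],[8,0],[10,1],[12,1],[16,0],[19,1],[21,0],[23,1],[25,1],[28,1],[30,0],[32,1]]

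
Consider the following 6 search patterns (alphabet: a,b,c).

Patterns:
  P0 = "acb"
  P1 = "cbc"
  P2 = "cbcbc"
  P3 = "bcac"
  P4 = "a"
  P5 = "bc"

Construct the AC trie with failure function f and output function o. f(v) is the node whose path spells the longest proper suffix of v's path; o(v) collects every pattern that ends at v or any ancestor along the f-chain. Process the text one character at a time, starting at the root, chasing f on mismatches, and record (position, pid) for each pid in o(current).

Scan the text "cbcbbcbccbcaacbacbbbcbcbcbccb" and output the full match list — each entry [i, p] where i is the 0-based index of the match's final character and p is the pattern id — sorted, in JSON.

Construct AC machine:
Trie (insert patterns):
  n0 'ε': a→1 b→9 c→4
  n1 'a': c→2  ←P4
  n2 'ac': b→3
  n3 'acb': ·  ←P0
  n4 'c': b→5
  n5 'cb': c→6
  n6 'cbc': b→7  ←P1
  n7 'cbcb': c→8
  n8 'cbcbc': ·  ←P2
  n9 'b': c→10
  n10 'bc': a→11  ←P5
  n11 'bca': c→12
  n12 'bcac': ·  ←P3

BFS fail/out derivation:
  fail(1) 'a': from fail(0)=0 chase 'a': 0 ⇒ 0;  out={4}∪out(0)={4}
  fail(4) 'c': from fail(0)=0 chase 'c': 0 ⇒ 0;  out=∅∪out(0)=∅
  fail(9) 'b': from fail(0)=0 chase 'b': 0 ⇒ 0;  out=∅∪out(0)=∅
  fail(2) 'ac': from fail(1)=0 chase 'c': 0 ⇒ 4;  out=∅∪out(4)=∅
  fail(5) 'cb': from fail(4)=0 chase 'b': 0 ⇒ 9;  out=∅∪out(9)=∅
  fail(10) 'bc': from fail(9)=0 chase 'c': 0 ⇒ 4;  out={5}∪out(4)={5}
  fail(3) 'acb': from fail(2)=4 chase 'b': 4 ⇒ 5;  out={0}∪out(5)={0}
  fail(6) 'cbc': from fail(5)=9 chase 'c': 9 ⇒ 10;  out={1}∪out(10)={1,5}
  fail(11) 'bca': from fail(10)=4 chase 'a': 4→0 ⇒ 1;  out=∅∪out(1)={4}
  fail(7) 'cbcb': from fail(6)=10 chase 'b': 10→4 ⇒ 5;  out=∅∪out(5)=∅
  fail(12) 'bcac': from fail(11)=1 chase 'c': 1 ⇒ 2;  out={3}∪out(2)={3}
  fail(8) 'cbcbc': from fail(7)=5 chase 'c': 5 ⇒ 6;  out={2}∪out(6)={1,2,5}

Text stream:
pos 0 'c': at 4
pos 1 'b': at 5
pos 2 'c': at 6  ** P1@[0:2],P5@[1:2]
pos 3 'b': at 7
pos 4 'b': at 9 ·f
pos 5 'c': at 10  ** P5@[4:5]
pos 6 'b': at 5 ·f
pos 7 'c': at 6  ** P1@[5:7],P5@[6:7]
pos 8 'c': at 4 ·f
pos 9 'b': at 5
pos 10 'c': at 6  ** P1@[8:10],P5@[9:10]
pos 11 'a': at 11 ·f  ** P4@[11:11]
pos 12 'a': at 1 ·f  ** P4@[12:12]
pos 13 'c': at 2
pos 14 'b': at 3  ** P0@[12:14]
pos 15 'a': at 1 ·f  ** P4@[15:15]
pos 16 'c': at 2
pos 17 'b': at 3  ** P0@[15:17]
pos 18 'b': at 9 ·f
pos 19 'b': at 9 ·f
pos 20 'c': at 10  ** P5@[19:20]
pos 21 'b': at 5 ·f
pos 22 'c': at 6  ** P1@[20:22],P5@[21:22]
pos 23 'b': at 7
pos 24 'c': at 8  ** P1@[22:24],P2@[20:24],P5@[23:24]
pos 25 'b': at 7 ·f
pos 26 'c': at 8  ** P1@[24:26],P2@[22:26],P5@[25:26]
pos 27 'c': at 4 ·f
pos 28 'b': at 5

All matches (sorted): [[2,1],[2,5],[5,5],[7,1],[7,5],[10,1],[10,5],[11,4],[12,4],[14,0],[15,4],[17,0],[20,5],[22,1],[22,5],[24,1],[24,2],[24,5],[26,1],[26,2],[26,5]]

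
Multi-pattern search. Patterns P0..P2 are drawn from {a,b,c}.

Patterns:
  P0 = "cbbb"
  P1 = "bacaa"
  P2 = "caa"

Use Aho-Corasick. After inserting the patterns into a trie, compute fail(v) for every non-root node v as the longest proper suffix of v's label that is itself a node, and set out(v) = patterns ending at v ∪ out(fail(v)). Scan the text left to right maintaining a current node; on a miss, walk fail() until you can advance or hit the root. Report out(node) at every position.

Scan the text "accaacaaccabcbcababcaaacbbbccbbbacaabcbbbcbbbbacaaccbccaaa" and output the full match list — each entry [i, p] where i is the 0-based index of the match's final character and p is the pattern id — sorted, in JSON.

Build automaton:
Trie nodes:
  n0 'ε': b→5 c→1
  n1 'c': a→10 b→2
  n2 'cb': b→3
  n3 'cbb': b→4
  n4 'cbbb': ·  ←P0
  n5 'b': a→6
  n6 'ba': c→7
  n7 'bac': a→8
  n8 'baca': a→9
  n9 'bacaa': ·  ←P1
  n10 'ca': a→11
  n11 'caa': ·  ←P2

BFS fail/out derivation:
  fail(1) 'c': from fail(0)=0 chase 'c': 0 ⇒ 0;  out=∅∪out(0)=∅
  fail(5) 'b': from fail(0)=0 chase 'b': 0 ⇒ 0;  out=∅∪out(0)=∅
  fail(2) 'cb': from fail(1)=0 chase 'b': 0 ⇒ 5;  out=∅∪out(5)=∅
  fail(6) 'ba': from fail(5)=0 chase 'a': 0 ⇒ 0;  out=∅∪out(0)=∅
  fail(10) 'ca': from fail(1)=0 chase 'a': 0 ⇒ 0;  out=∅∪out(0)=∅
  fail(3) 'cbb': from fail(2)=5 chase 'b': 5→0 ⇒ 5;  out=∅∪out(5)=∅
  fail(7) 'bac': from fail(6)=0 chase 'c': 0 ⇒ 1;  out=∅∪out(1)=∅
  fail(11) 'caa': from fail(10)=0 chase 'a': 0 ⇒ 0;  out={2}∪out(0)={2}
  fail(4) 'cbbb': from fail(3)=5 chase 'b': 5→0 ⇒ 5;  out={0}∪out(5)={0}
  fail(8) 'baca': from fail(7)=1 chase 'a': 1 ⇒ 10;  out=∅∪out(10)=∅
  fail(9) 'bacaa': from fail(8)=10 chase 'a': 10 ⇒ 11;  out={1}∪out(11)={1,2}

Run:
pos 0 'a': at 0
pos 1 'c': at 1
pos 2 'c': at 1 (via fail)
pos 3 'a': at 10
pos 4 'a': at 11  ** P2@[2:4]
pos 5 'c': at 1 (via fail)
pos 6 'a': at 10
pos 7 'a': at 11  ** P2@[5:7]
pos 8 'c': at 1 (via fail)
pos 9 'c': at 1 (via fail)
pos 10 'a': at 10
pos 11 'b': at 5 (via fail)
pos 12 'c': at 1 (via fail)
pos 13 'b': at 2
pos 14 'c': at 1 (via fail)
pos 15 'a': at 10
pos 16 'b': at 5 (via fail)
pos 17 'a': at 6
pos 18 'b': at 5 (via fail)
pos 19 'c': at 1 (via fail)
pos 20 'a': at 10
pos 21 'a': at 11  ** P2@[19:21]
pos 22 'a': at 0 (via fail)
pos 23 'c': at 1
pos 24 'b': at 2
pos 25 'b': at 3
pos 26 'b': at 4  ** P0@[23:26]
pos 27 'c': at 1 (via fail)
pos 28 'c': at 1 (via fail)
pos 29 'b': at 2
pos 30 'b': at 3
pos 31 'b': at 4  ** P0@[28:31]
pos 32 'a': at 6 (via fail)
pos 33 'c': at 7
pos 34 'a': at 8
pos 35 'a': at 9  ** P1@[31:35],P2@[33:35]
pos 36 'b': at 5 (via fail)
pos 37 'c': at 1 (via fail)
pos 38 'b': at 2
pos 39 'b': at 3
pos 40 'b': at 4  ** P0@[37:40]
pos 41 'c': at 1 (via fail)
pos 42 'b': at 2
pos 43 'b': at 3
pos 44 'b': at 4  ** P0@[41:44]
pos 45 'b': at 5 (via fail)
pos 46 'a': at 6
pos 47 'c': at 7
pos 48 'a': at 8
pos 49 'a': at 9  ** P1@[45:49],P2@[47:49]
pos 50 'c': at 1 (via fail)
pos 51 'c': at 1 (via fail)
pos 52 'b': at 2
pos 53 'c': at 1 (via fail)
pos 54 'c': at 1 (via fail)
pos 55 'a': at 10
pos 56 'a': at 11  ** P2@[54:56]
pos 57 'a': at 0 (via fail)

All matches (sorted): [[4,2],[7,2],[21,2],[26,0],[31,0],[35,1],[35,2],[40,0],[44,0],[49,1],[49,2],[56,2]]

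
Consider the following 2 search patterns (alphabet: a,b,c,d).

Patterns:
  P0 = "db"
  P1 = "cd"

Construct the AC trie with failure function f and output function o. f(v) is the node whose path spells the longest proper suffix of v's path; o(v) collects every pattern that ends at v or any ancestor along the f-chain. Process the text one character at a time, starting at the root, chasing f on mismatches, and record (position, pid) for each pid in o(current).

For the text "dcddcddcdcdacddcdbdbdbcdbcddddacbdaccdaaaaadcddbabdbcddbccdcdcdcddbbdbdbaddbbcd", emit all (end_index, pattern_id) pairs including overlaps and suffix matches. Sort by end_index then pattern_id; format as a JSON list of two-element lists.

Build automaton:
Trie (insert patterns):
  0='ε' goto c→3 d→1
  1='d' goto b→2
  2='db' goto ·  [P0 ends]
  3='c' goto d→4
  4='cd' goto ·  [P1 ends]

Failure links (BFS by depth):
  n1('d'): parent n0 fail=0; on 'd' 0 → fail=0;  out ∅∪∅=∅
  n3('c'): parent n0 fail=0; on 'c' 0 → fail=0;  out ∅∪∅=∅
  n2('db'): parent n1 fail=0; on 'b' 0 → fail=0;  out {0}∪∅={0}
  n4('cd'): parent n3 fail=0; on 'd' 0 → fail=1;  out {1}∪∅={1}

Run:
pos 0 'd': at 1
pos 1 'c': at 3 (fail-walked)
pos 2 'd': at 4  → match P1@[1:2]
pos 3 'd': at 1 (fail-walked)
pos 4 'c': at 3 (fail-walked)
pos 5 'd': at 4  → match P1@[4:5]
pos 6 'd': at 1 (fail-walked)
pos 7 'c': at 3 (fail-walked)
pos 8 'd': at 4  → match P1@[7:8]
pos 9 'c': at 3 (fail-walked)
pos 10 'd': at 4  → match P1@[9:10]
pos 11 'a': at 0 (fail-walked)
pos 12 'c': at 3
pos 13 'd': at 4  → match P1@[12:13]
pos 14 'd': at 1 (fail-walked)
pos 15 'c': at 3 (fail-walked)
pos 16 'd': at 4  → match P1@[15:16]
pos 17 'b': at 2 (fail-walked)  → match P0@[16:17]
pos 18 'd': at 1 (fail-walked)
pos 19 'b': at 2  → match P0@[18:19]
pos 20 'd': at 1 (fail-walked)
pos 21 'b': at 2  → match P0@[20:21]
pos 22 'c': at 3 (fail-walked)
pos 23 'd': at 4  → match P1@[22:23]
pos 24 'b': at 2 (fail-walked)  → match P0@[23:24]
pos 25 'c': at 3 (fail-walked)
pos 26 'd': at 4  → match P1@[25:26]
pos 27 'd': at 1 (fail-walked)
pos 28 'd': at 1 (fail-walked)
pos 29 'd': at 1 (fail-walked)
pos 30 'a': at 0 (fail-walked)
pos 31 'c': at 3
pos 32 'b': at 0 (fail-walked)
pos 33 'd': at 1
pos 34 'a': at 0 (fail-walked)
pos 35 'c': at 3
pos 36 'c': at 3 (fail-walked)
pos 37 'd': at 4  → match P1@[36:37]
pos 38 'a': at 0 (fail-walked)
pos 39 'a': at 0
pos 40 'a': at 0
pos 41 'a': at 0
pos 42 'a': at 0
pos 43 'd': at 1
pos 44 'c': at 3 (fail-walked)
pos 45 'd': at 4  → match P1@[44:45]
pos 46 'd': at 1 (fail-walked)
pos 47 'b': at 2  → match P0@[46:47]
pos 48 'a': at 0 (fail-walked)
pos 49 'b': at 0
pos 50 'd': at 1
pos 51 'b': at 2  → match P0@[50:51]
pos 52 'c': at 3 (fail-walked)
pos 53 'd': at 4  → match P1@[52:53]
pos 54 'd': at 1 (fail-walked)
pos 55 'b': at 2  → match P0@[54:55]
pos 56 'c': at 3 (fail-walked)
pos 57 'c': at 3 (fail-walked)
pos 58 'd': at 4  → match P1@[57:58]
pos 59 'c': at 3 (fail-walked)
pos 60 'd': at 4  → match P1@[59:60]
pos 61 'c': at 3 (fail-walked)
pos 62 'd': at 4  → match P1@[61:62]
pos 63 'c': at 3 (fail-walked)
pos 64 'd': at 4  → match P1@[63:64]
pos 65 'd': at 1 (fail-walked)
pos 66 'b': at 2  → match P0@[65:66]
pos 67 'b': at 0 (fail-walked)
pos 68 'd': at 1
pos 69 'b': at 2  → match P0@[68:69]
pos 70 'd': at 1 (fail-walked)
pos 71 'b': at 2  → match P0@[70:71]
pos 72 'a': at 0 (fail-walked)
pos 73 'd': at 1
pos 74 'd': at 1 (fail-walked)
pos 75 'b': at 2  → match P0@[74:75]
pos 76 'b': at 0 (fail-walked)
pos 77 'c': at 3
pos 78 'd': at 4  → match P1@[77:78]

All matches (sorted): [[2,1],[5,1],[8,1],[10,1],[13,1],[16,1],[17,0],[19,0],[21,0],[23,1],[24,0],[26,1],[37,1],[45,1],[47,0],[51,0],[53,1],[55,0],[58,1],[60,1],[62,1],[64,1],[66,0],[69,0],[71,0],[75,0],[78,1]]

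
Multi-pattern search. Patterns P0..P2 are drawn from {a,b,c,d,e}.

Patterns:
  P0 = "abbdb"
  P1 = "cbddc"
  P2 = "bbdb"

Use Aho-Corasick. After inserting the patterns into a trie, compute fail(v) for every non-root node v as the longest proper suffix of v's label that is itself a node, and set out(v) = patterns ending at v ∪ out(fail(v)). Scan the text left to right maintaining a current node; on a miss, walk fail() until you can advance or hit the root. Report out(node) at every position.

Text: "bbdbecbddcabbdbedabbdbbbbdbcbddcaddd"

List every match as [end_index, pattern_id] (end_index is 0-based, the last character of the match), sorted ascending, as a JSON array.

Construct AC machine:
Trie (insert patterns):
  n0 'ε': a→1 b→11 c→6
  n1 'a': b→2
  n2 'ab': b→3
  n3 'abb': d→4
  n4 'abbd': b→5
  n5 'abbdb': ·  ←P0
  n6 'c': b→7
  n7 'cb': d→8
  n8 'cbd': d→9
  n9 'cbdd': c→10
  n10 'cbddc': ·  ←P1
  n11 'b': b→12
  n12 'bb': d→13
  n13 'bbd': b→14
  n14 'bbdb': ·  ←P2

Failure links (BFS by depth):
  fail(1) 'a': from fail(0)=0 chase 'a': 0 ⇒ 0;  out=∅∪out(0)=∅
  fail(6) 'c': from fail(0)=0 chase 'c': 0 ⇒ 0;  out=∅∪out(0)=∅
  fail(11) 'b': from fail(0)=0 chase 'b': 0 ⇒ 0;  out=∅∪out(0)=∅
  fail(2) 'ab': from fail(1)=0 chase 'b': 0 ⇒ 11;  out=∅∪out(11)=∅
  fail(7) 'cb': from fail(6)=0 chase 'b': 0 ⇒ 11;  out=∅∪out(11)=∅
  fail(12) 'bb': from fail(11)=0 chase 'b': 0 ⇒ 11;  out=∅∪out(11)=∅
  fail(3) 'abb': from fail(2)=11 chase 'b': 11 ⇒ 12;  out=∅∪out(12)=∅
  fail(8) 'cbd': from fail(7)=11 chase 'd': 11→0 ⇒ 0;  out=∅∪out(0)=∅
  fail(13) 'bbd': from fail(12)=11 chase 'd': 11→0 ⇒ 0;  out=∅∪out(0)=∅
  fail(4) 'abbd': from fail(3)=12 chase 'd': 12 ⇒ 13;  out=∅∪out(13)=∅
  fail(9) 'cbdd': from fail(8)=0 chase 'd': 0 ⇒ 0;  out=∅∪out(0)=∅
  fail(14) 'bbdb': from fail(13)=0 chase 'b': 0 ⇒ 11;  out={2}∪out(11)={2}
  fail(5) 'abbdb': from fail(4)=13 chase 'b': 13 ⇒ 14;  out={0}∪out(14)={0,2}
  fail(10) 'cbddc': from fail(9)=0 chase 'c': 0 ⇒ 6;  out={1}∪out(6)={1}

Text stream:
i=0 'b': node 0→11
i=1 'b': node 11→12
i=2 'd': node 12→13
i=3 'b': node 13→14  emit P2@[0:3]
i=4 'e': node 14→0 (fail-walked)
i=5 'c': node 0→6
i=6 'b': node 6→7
i=7 'd': node 7→8
i=8 'd': node 8→9
i=9 'c': node 9→10  emit P1@[5:9]
i=10 'a': node 10→1 (fail-walked)
i=11 'b': node 1→2
i=12 'b': node 2→3
i=13 'd': node 3→4
i=14 'b': node 4→5  emit P0@[10:14],P2@[11:14]
i=15 'e': node 5→0 (fail-walked)
i=16 'd': node 0→0
i=17 'a': node 0→1
i=18 'b': node 1→2
i=19 'b': node 2→3
i=20 'd': node 3→4
i=21 'b': node 4→5  emit P0@[17:21],P2@[18:21]
i=22 'b': node 5→12 (fail-walked)
i=23 'b': node 12→12 (fail-walked)
i=24 'b': node 12→12 (fail-walked)
i=25 'd': node 12→13
i=26 'b': node 13→14  emit P2@[23:26]
i=27 'c': node 14→6 (fail-walked)
i=28 'b': node 6→7
i=29 'd': node 7→8
i=30 'd': node 8→9
i=31 'c': node 9→10  emit P1@[27:31]
i=32 'a': node 10→1 (fail-walked)
i=33 'd': node 1→0 (fail-walked)
i=34 'd': node 0→0
i=35 'd': node 0→0

Result: [[3,2],[9,1],[14,0],[14,2],[21,0],[21,2],[26,2],[31,1]]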